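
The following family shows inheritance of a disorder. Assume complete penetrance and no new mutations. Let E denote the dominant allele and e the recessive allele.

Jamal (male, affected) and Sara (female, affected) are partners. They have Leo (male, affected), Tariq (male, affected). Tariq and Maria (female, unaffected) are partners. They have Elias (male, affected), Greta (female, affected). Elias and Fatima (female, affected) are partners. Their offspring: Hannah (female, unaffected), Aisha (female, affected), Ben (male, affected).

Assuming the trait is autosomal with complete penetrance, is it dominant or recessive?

Elias and Fatima are both affected yet have an unaffected child Hannah. Under a recessive model two affected parents are homozygous and every child would be affected, so the trait cannot be recessive.

dominant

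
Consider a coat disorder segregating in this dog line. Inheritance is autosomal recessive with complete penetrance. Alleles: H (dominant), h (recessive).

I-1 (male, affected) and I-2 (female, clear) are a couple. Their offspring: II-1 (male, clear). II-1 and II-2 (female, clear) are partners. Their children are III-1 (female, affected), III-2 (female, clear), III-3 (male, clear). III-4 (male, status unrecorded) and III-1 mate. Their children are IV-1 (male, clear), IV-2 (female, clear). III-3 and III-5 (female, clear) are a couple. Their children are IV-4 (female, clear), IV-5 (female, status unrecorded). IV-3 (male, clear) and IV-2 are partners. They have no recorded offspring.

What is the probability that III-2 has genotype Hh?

2/3

II-1 is clear so carries H and received h from I-1 (hh), so II-1 is Hh.
II-2 is clear so carries H and passed h to III-1 (hh), so II-2 is Hh.
Their cross gives offspring ratios 1/4 HH : 1/2 Hh : 1/4 hh. Conditioning on III-2 being clear, P(Hh) = 1/2 / 3/4 = 2/3.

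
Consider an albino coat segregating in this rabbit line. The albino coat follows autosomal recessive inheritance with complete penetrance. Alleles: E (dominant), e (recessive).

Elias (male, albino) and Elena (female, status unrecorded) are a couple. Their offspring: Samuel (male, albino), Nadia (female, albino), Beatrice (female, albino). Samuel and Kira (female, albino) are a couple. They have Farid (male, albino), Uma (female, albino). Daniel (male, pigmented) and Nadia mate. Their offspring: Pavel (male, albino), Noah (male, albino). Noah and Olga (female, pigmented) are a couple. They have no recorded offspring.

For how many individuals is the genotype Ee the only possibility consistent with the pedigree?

1

Obligate heterozygotes: Daniel is pigmented so carries E and passed e to Pavel (ee), so Daniel is Ee.
Every other individual is either homozygous by phenotype or has at least one consistent homozygous assignment, so the count is 1.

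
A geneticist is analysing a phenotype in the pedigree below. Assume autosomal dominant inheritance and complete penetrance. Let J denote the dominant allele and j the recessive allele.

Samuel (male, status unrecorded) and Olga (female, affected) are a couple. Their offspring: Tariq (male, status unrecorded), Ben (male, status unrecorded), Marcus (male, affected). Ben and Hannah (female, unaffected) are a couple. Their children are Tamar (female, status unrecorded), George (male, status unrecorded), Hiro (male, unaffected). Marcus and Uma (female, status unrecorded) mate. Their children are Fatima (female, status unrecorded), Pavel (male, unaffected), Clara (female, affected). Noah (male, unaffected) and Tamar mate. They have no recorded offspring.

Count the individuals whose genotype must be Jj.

Obligate heterozygotes: Marcus is affected so carries J and passed j to Pavel (jj), so Marcus is Jj.
Every other individual is either homozygous by phenotype or has at least one consistent homozygous assignment, so the count is 1.

1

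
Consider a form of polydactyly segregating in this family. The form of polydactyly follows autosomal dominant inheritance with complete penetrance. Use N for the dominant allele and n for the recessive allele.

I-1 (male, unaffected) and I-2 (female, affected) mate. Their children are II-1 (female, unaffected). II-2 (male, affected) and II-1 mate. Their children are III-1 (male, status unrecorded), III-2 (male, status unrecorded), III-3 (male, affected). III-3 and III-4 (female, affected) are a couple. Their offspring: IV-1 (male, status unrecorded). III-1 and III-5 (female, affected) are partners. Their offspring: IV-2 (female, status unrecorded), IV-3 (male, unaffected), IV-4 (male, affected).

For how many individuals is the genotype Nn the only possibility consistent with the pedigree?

Obligate heterozygotes: I-2 is affected so carries N and passed n to II-1 (nn), so I-2 is Nn; III-3 is affected so carries N and received n from II-1 (nn), so III-3 is Nn; III-5 is affected so carries N and passed n to IV-3 (nn), so III-5 is Nn.
Every other individual is either homozygous by phenotype or has at least one consistent homozygous assignment, so the count is 3.

3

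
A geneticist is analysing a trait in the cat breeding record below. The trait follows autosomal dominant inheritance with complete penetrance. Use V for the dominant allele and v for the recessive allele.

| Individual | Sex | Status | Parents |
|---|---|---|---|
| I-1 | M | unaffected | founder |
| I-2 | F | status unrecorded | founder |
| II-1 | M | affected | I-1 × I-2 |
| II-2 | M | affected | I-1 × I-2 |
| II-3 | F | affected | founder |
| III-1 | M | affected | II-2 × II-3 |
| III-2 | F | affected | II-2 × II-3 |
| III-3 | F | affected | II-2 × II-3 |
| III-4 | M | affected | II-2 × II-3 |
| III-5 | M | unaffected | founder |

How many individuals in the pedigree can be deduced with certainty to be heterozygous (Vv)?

2

Obligate heterozygotes: II-1 is affected so carries V and received v from I-1 (vv), so II-1 is Vv; II-2 is affected so carries V and received v from I-1 (vv), so II-2 is Vv.
Every other individual is either homozygous by phenotype or has at least one consistent homozygous assignment, so the count is 2.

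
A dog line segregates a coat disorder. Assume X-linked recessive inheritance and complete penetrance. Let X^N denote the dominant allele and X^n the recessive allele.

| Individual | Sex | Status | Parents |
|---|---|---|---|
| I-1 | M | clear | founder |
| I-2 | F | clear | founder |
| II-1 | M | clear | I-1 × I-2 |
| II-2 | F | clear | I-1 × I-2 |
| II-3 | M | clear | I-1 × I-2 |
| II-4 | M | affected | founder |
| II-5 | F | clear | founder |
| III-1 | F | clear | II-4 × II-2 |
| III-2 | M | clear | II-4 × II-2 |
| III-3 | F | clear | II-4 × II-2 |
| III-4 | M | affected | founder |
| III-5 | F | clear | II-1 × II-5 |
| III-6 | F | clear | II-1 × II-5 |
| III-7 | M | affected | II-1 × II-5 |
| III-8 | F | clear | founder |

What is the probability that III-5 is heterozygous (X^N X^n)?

II-1 is clear, so II-1 is X^N Y.
II-5 is clear so carries N and passed n to III-7 (X^n Y), so II-5 is X^N X^n.
Their cross gives offspring ratios 1/2 X^N X^N : 1/2 X^N X^n. Conditioning on III-5 being clear, P(X^N X^n) = 1/2 / 1 = 1/2.

1/2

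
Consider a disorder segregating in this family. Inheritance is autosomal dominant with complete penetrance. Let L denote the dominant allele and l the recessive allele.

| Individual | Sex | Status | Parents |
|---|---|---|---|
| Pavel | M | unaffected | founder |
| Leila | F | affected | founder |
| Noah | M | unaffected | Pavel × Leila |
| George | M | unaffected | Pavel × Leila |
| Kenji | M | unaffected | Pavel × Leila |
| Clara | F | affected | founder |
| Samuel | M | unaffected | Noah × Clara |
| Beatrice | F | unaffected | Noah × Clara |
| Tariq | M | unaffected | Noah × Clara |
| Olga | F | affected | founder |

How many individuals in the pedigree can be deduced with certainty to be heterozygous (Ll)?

Obligate heterozygotes: Leila is affected so carries L and passed l to Noah (ll), so Leila is Ll; Clara is affected so carries L and passed l to Samuel (ll), so Clara is Ll.
Every other individual is either homozygous by phenotype or has at least one consistent homozygous assignment, so the count is 2.

2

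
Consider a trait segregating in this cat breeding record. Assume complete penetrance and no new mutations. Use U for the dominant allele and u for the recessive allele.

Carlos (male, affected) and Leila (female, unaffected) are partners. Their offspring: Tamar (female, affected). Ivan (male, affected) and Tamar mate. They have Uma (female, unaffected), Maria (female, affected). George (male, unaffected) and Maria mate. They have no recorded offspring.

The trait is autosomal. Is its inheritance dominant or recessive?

dominant

Ivan and Tamar are both affected yet have an unaffected child Uma. Under a recessive model two affected parents are homozygous and every child would be affected, so the trait cannot be recessive.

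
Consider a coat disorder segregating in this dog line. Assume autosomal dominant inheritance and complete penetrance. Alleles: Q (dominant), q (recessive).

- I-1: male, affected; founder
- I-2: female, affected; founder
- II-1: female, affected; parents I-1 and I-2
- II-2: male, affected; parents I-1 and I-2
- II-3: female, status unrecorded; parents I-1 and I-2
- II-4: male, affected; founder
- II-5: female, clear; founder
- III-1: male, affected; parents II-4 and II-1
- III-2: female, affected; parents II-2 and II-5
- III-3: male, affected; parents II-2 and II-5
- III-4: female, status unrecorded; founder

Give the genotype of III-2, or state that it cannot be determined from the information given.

Qq

From phenotype alone, III-2 is QQ or Qq.
III-2 is affected so carries Q and received q from II-5 (qq), so III-2 is Qq.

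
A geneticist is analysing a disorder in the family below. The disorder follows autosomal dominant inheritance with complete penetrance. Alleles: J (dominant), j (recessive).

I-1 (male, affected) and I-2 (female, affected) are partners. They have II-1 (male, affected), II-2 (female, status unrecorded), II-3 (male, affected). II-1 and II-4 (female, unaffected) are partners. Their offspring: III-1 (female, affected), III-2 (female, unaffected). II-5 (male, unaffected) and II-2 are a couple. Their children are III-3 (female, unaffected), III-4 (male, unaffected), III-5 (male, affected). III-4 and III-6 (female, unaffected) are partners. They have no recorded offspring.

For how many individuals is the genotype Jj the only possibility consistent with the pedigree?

Obligate heterozygotes: II-1 is affected so carries J and passed j to III-2 (jj), so II-1 is Jj; II-2 passed J to III-5 (Jj, whose j came from II-5) and passed j to III-3 (jj), so II-2 is Jj; III-1 is affected so carries J and received j from II-4 (jj), so III-1 is Jj; III-5 is affected so carries J and received j from II-5 (jj), so III-5 is Jj.
Every other individual is either homozygous by phenotype or has at least one consistent homozygous assignment, so the count is 4.

4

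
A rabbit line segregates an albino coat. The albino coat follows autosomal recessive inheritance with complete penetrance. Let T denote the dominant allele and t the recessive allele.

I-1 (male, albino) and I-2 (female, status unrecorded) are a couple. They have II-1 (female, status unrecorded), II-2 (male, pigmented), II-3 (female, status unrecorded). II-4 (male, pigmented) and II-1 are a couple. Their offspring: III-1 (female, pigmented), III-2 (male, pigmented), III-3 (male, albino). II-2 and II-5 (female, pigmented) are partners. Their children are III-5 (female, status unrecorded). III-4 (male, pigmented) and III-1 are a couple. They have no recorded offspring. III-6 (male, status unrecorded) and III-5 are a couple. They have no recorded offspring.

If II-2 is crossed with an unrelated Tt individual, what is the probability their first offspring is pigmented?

II-2 is pigmented so carries T and received t from I-1 (tt), so II-2 is Tt.
The cross gives 1/4 TT : 1/2 Tt : 1/4 tt, so P(offspring is pigmented) = 3/4.

3/4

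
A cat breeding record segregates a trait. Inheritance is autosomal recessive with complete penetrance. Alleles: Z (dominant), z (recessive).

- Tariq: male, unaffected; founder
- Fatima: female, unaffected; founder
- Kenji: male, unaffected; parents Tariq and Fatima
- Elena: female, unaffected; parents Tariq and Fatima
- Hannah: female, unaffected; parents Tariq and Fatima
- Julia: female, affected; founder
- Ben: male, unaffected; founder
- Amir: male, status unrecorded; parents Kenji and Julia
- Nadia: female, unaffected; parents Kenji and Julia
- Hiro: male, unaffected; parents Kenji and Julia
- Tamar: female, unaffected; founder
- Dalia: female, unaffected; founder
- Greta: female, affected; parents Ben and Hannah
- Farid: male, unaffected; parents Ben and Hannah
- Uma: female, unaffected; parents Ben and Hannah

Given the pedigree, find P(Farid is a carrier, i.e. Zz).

2/3

Ben is unaffected so carries Z and passed z to Greta (zz), so Ben is Zz.
Hannah is unaffected so carries Z and passed z to Greta (zz), so Hannah is Zz.
Their cross gives offspring ratios 1/4 ZZ : 1/2 Zz : 1/4 zz. Conditioning on Farid being unaffected, P(Zz) = 1/2 / 3/4 = 2/3.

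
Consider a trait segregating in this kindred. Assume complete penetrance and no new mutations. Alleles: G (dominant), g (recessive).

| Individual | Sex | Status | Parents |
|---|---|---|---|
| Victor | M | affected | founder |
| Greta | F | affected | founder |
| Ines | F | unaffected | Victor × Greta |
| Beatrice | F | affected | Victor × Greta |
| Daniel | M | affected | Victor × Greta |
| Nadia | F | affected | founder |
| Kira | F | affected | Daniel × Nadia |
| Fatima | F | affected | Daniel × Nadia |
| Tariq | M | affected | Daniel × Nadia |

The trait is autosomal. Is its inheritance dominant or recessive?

dominant

Victor and Greta are both affected yet have an unaffected child Ines. Under a recessive model two affected parents are homozygous and every child would be affected, so the trait cannot be recessive.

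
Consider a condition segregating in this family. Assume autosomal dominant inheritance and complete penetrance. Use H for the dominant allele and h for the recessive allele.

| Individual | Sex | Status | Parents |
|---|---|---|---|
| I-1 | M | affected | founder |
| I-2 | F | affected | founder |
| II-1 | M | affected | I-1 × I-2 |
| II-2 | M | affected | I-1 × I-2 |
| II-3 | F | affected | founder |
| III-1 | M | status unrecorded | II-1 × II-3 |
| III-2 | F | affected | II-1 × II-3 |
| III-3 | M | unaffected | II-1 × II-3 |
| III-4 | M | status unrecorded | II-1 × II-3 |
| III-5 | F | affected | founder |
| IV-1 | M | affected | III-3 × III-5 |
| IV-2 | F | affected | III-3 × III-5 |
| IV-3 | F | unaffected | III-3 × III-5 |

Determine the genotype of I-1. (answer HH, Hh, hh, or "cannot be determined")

I-1's phenotype allows HH or Hh, and no parent or child forces a single allele at both positions; consistent genotype assignments exist with I-1 as HH or Hh.

cannot be determined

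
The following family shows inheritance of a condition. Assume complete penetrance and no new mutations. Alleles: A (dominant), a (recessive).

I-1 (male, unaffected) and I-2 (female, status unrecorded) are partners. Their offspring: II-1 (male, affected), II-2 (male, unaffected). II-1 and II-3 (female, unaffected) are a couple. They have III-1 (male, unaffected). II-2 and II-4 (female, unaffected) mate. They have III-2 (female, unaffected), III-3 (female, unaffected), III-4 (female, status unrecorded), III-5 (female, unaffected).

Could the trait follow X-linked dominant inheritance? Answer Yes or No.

Yes

A consistent assignment under X-linked dominant exists: I-1 X^a Y, I-2 X^A X^a, II-1 X^A Y, II-2 X^a Y, II-3 X^a X^a, II-4 X^a X^a, III-1 X^a Y, III-2 X^a X^a, III-3 X^a X^a, III-4 X^a X^a, III-5 X^a X^a.
In this assignment every recorded phenotype matches its genotype and every non-founder's genotype is obtainable from its parents' genotypes, so the pedigree is consistent.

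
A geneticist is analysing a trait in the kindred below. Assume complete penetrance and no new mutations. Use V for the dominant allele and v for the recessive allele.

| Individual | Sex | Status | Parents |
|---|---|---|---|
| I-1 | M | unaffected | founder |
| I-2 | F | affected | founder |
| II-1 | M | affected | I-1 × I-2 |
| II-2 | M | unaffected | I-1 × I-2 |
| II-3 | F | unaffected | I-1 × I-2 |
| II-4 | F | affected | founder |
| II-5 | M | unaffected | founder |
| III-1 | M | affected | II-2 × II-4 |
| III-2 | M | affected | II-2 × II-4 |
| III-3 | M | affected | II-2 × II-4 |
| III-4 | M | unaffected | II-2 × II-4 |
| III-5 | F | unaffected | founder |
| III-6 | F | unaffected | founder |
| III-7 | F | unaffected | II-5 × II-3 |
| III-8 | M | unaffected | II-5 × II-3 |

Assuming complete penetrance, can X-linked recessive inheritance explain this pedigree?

Under X-linked recessive, II-2 (unaffected, male) cannot arise from I-1 (unaffected) × I-2 (affected).

No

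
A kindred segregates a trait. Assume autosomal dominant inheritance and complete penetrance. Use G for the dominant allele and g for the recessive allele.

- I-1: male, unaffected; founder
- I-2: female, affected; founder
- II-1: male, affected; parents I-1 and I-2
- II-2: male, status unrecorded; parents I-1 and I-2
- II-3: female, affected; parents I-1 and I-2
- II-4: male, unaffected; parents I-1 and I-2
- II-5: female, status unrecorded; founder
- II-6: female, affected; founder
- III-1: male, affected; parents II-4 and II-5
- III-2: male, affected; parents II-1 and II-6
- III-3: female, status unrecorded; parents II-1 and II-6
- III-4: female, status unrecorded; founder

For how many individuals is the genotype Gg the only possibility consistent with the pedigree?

Obligate heterozygotes: I-2 is affected so carries G and passed g to II-4 (gg), so I-2 is Gg; II-1 is affected so carries G and received g from I-1 (gg), so II-1 is Gg; II-3 is affected so carries G and received g from I-1 (gg), so II-3 is Gg; III-1 is affected so carries G and received g from II-4 (gg), so III-1 is Gg.
Every other individual is either homozygous by phenotype or has at least one consistent homozygous assignment, so the count is 4.

4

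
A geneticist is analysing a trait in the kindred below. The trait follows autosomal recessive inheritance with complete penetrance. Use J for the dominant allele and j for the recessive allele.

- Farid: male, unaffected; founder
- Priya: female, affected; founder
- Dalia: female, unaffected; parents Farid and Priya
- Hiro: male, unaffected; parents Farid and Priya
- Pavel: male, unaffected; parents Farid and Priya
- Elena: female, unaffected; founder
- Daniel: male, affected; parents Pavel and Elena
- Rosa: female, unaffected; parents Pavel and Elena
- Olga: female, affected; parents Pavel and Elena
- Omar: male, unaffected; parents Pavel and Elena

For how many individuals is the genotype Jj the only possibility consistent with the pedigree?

Obligate heterozygotes: Dalia is unaffected so carries J and received j from Priya (jj), so Dalia is Jj; Hiro is unaffected so carries J and received j from Priya (jj), so Hiro is Jj; Pavel is unaffected so carries J and received j from Priya (jj), so Pavel is Jj; Elena is unaffected so carries J and passed j to Daniel (jj), so Elena is Jj.
Every other individual is either homozygous by phenotype or has at least one consistent homozygous assignment, so the count is 4.

4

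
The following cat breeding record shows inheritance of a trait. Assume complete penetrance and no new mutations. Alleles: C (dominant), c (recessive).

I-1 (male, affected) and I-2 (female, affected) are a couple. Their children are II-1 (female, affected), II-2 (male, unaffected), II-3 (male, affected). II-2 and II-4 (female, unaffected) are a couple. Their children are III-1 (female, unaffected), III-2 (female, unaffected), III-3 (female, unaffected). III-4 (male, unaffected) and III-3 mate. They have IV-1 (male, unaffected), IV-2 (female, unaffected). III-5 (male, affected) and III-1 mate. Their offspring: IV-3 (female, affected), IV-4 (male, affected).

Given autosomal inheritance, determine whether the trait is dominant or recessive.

dominant

I-1 and I-2 are both affected yet have an unaffected child II-2. Under a recessive model two affected parents are homozygous and every child would be affected, so the trait cannot be recessive.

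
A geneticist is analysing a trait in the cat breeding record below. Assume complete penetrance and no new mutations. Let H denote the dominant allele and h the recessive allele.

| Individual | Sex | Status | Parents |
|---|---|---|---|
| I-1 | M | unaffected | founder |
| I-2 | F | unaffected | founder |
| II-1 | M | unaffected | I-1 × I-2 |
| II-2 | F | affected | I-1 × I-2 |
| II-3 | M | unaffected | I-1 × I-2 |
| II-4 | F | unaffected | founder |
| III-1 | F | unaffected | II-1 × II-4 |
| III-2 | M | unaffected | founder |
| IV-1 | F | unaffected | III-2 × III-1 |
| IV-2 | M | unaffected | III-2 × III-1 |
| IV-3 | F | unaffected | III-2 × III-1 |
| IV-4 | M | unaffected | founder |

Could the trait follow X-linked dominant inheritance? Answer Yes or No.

No

Under X-linked dominant, II-2 (affected, female) cannot arise from I-1 (unaffected) × I-2 (unaffected).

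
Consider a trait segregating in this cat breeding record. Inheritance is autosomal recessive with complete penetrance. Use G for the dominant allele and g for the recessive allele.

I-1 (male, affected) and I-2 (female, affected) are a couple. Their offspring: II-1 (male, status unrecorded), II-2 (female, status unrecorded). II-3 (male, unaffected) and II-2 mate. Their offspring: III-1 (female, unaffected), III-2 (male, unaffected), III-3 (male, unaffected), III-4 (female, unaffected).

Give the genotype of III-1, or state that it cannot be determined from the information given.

Gg

From phenotype alone, III-1 is GG or Gg.
III-1 is unaffected so carries G and received g from II-2 (gg), so III-1 is Gg.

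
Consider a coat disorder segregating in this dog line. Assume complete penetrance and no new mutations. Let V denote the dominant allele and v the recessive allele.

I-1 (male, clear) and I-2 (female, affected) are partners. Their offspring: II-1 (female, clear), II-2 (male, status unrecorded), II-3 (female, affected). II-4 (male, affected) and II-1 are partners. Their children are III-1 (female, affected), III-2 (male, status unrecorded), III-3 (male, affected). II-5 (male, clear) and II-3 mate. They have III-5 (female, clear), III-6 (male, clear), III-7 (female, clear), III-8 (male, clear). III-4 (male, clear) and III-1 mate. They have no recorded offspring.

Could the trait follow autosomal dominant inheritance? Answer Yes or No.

Yes

A consistent assignment under autosomal dominant exists: I-1 vv, I-2 Vv, II-1 vv, II-2 Vv, II-3 Vv, II-4 VV, II-5 vv, III-1 Vv, III-2 Vv, III-3 Vv, III-4 vv, III-5 vv, III-6 vv, III-7 vv, III-8 vv.
In this assignment every recorded phenotype matches its genotype and every non-founder's genotype is obtainable from its parents' genotypes, so the pedigree is consistent.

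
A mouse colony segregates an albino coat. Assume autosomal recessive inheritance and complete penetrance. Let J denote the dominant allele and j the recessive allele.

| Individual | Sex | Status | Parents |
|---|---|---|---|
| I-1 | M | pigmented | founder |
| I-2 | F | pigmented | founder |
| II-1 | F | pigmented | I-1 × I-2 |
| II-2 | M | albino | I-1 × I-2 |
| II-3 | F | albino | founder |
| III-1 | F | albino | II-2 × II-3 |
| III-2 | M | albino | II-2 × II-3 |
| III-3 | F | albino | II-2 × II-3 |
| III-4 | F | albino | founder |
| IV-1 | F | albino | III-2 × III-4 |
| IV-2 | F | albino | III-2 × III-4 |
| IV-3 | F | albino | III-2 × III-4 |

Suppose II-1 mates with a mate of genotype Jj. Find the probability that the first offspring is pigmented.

I-1 is pigmented so carries J and passed j to II-2 (jj), so I-1 is Jj.
I-2 is pigmented so carries J and passed j to II-2 (jj), so I-2 is Jj.
II-1 is a pigmented offspring of I-1 (Jj) × I-2 (Jj), whose cross gives 1/4 JJ : 1/2 Jj : 1/4 jj; conditioning on being pigmented, II-1 is JJ with probability 1/3, Jj with probability 2/3.
Summing over parental genotype combinations, P(offspring is pigmented) = 1/3·1 + 2/3·3/4 = 5/6.

5/6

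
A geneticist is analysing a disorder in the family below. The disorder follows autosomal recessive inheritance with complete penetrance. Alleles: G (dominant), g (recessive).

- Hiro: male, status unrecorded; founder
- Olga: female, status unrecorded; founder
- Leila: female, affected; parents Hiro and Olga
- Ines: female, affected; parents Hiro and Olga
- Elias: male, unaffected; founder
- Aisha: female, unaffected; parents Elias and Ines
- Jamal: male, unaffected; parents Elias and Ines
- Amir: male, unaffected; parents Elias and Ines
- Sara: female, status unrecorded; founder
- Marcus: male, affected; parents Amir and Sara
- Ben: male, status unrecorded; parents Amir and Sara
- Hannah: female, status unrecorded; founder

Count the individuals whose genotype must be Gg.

3

Obligate heterozygotes: Aisha is unaffected so carries G and received g from Ines (gg), so Aisha is Gg; Jamal is unaffected so carries G and received g from Ines (gg), so Jamal is Gg; Amir is unaffected so carries G and received g from Ines (gg), so Amir is Gg.
Every other individual is either homozygous by phenotype or has at least one consistent homozygous assignment, so the count is 3.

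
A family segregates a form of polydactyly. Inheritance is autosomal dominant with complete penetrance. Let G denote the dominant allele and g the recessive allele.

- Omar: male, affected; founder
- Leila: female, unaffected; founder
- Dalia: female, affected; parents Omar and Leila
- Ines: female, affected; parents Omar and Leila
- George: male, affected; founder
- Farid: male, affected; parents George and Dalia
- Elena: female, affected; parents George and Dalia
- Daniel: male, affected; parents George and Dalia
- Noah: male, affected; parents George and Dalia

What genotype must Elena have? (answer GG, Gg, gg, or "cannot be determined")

cannot be determined

Elena's phenotype allows GG or Gg, and no parent or child forces a single allele at both positions; consistent genotype assignments exist with Elena as GG or Gg.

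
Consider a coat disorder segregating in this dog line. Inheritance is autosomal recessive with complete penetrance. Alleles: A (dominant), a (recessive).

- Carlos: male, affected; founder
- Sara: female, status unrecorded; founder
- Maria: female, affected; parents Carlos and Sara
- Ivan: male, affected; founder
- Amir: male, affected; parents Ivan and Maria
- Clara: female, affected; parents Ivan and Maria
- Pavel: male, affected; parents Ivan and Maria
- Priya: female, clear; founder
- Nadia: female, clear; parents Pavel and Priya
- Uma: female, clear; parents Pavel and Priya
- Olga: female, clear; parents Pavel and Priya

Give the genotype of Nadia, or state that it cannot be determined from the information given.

From phenotype alone, Nadia is AA or Aa.
Nadia is clear so carries A and received a from Pavel (aa), so Nadia is Aa.

Aa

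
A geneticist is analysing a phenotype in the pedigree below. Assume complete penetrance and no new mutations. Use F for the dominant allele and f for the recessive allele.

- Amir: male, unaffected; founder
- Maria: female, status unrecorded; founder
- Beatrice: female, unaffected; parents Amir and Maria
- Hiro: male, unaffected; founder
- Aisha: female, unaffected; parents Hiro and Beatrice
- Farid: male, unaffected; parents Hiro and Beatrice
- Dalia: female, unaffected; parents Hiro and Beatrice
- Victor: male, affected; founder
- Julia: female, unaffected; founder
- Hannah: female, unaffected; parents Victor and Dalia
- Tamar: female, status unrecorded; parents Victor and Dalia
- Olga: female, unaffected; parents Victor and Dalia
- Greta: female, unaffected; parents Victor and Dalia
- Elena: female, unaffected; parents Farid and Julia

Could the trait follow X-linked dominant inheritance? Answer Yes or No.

Under X-linked dominant, Hannah (unaffected, female) cannot arise from Victor (affected) × Dalia (unaffected).

No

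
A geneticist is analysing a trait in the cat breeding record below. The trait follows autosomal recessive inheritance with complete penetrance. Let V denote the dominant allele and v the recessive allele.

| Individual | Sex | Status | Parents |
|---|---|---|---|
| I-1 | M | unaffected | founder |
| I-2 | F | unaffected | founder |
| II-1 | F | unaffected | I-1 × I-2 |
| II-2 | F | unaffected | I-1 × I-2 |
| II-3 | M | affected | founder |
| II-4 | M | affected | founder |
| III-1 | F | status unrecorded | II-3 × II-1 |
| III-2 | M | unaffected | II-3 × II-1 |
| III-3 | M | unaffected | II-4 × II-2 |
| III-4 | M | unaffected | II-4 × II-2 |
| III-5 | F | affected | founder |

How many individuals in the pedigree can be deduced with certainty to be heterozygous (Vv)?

3

Obligate heterozygotes: III-2 is unaffected so carries V and received v from II-3 (vv), so III-2 is Vv; III-3 is unaffected so carries V and received v from II-4 (vv), so III-3 is Vv; III-4 is unaffected so carries V and received v from II-4 (vv), so III-4 is Vv.
Every other individual is either homozygous by phenotype or has at least one consistent homozygous assignment, so the count is 3.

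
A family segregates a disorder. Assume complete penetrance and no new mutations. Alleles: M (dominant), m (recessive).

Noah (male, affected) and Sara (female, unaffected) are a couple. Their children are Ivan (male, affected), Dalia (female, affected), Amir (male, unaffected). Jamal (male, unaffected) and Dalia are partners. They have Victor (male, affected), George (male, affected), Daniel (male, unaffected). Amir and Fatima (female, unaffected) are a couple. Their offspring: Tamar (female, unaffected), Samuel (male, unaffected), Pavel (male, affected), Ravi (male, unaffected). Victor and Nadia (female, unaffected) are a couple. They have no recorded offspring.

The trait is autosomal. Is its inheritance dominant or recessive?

recessive

Amir and Fatima are both unaffected yet have an affected child Pavel. Under dominance, an affected child requires at least one affected parent, so the trait cannot be dominant.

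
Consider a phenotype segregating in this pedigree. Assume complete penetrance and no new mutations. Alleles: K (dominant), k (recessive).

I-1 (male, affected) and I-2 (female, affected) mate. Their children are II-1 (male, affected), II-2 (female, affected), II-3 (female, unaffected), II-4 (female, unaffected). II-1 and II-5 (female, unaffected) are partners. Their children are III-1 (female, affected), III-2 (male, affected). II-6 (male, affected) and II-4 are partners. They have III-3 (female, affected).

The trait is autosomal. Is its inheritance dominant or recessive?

dominant

I-1 and I-2 are both affected yet have an unaffected child II-3. Under a recessive model two affected parents are homozygous and every child would be affected, so the trait cannot be recessive.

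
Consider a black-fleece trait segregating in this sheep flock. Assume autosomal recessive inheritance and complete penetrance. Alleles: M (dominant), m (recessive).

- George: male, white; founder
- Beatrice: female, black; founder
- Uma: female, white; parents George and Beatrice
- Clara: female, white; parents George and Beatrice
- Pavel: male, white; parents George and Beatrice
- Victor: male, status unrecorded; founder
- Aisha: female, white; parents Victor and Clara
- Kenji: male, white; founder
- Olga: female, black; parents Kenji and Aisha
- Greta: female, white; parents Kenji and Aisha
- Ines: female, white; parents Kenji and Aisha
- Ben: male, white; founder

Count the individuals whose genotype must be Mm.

Obligate heterozygotes: Uma is white so carries M and received m from Beatrice (mm), so Uma is Mm; Clara is white so carries M and received m from Beatrice (mm), so Clara is Mm; Pavel is white so carries M and received m from Beatrice (mm), so Pavel is Mm; Aisha is white so carries M and passed m to Olga (mm), so Aisha is Mm; Kenji is white so carries M and passed m to Olga (mm), so Kenji is Mm.
Every other individual is either homozygous by phenotype or has at least one consistent homozygous assignment, so the count is 5.

5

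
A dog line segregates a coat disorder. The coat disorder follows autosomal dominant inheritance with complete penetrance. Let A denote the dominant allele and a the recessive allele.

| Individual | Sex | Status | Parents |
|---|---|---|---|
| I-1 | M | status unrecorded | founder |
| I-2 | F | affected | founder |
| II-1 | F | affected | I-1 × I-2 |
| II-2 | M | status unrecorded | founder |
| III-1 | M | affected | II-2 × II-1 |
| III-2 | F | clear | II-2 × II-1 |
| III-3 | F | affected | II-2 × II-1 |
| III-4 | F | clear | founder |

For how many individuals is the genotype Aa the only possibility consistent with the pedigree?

1

Obligate heterozygotes: II-1 is affected so carries A and passed a to III-2 (aa), so II-1 is Aa.
Every other individual is either homozygous by phenotype or has at least one consistent homozygous assignment, so the count is 1.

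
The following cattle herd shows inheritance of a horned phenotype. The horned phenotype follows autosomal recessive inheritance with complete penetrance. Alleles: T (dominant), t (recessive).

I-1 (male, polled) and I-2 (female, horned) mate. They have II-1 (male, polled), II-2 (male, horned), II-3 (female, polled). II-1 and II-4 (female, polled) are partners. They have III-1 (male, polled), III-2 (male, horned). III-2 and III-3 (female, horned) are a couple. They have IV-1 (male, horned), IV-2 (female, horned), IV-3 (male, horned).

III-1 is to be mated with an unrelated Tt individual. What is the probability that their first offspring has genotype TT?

II-1 is polled so carries T and received t from I-2 (tt), so II-1 is Tt.
II-4 is polled so carries T and passed t to III-2 (tt), so II-4 is Tt.
III-1 is a polled offspring of II-1 (Tt) × II-4 (Tt), whose cross gives 1/4 TT : 1/2 Tt : 1/4 tt; conditioning on being polled, III-1 is TT with probability 1/3, Tt with probability 2/3.
Summing over parental genotype combinations, P(offspring has genotype TT) = 1/3·1/2 + 2/3·1/4 = 1/3.

1/3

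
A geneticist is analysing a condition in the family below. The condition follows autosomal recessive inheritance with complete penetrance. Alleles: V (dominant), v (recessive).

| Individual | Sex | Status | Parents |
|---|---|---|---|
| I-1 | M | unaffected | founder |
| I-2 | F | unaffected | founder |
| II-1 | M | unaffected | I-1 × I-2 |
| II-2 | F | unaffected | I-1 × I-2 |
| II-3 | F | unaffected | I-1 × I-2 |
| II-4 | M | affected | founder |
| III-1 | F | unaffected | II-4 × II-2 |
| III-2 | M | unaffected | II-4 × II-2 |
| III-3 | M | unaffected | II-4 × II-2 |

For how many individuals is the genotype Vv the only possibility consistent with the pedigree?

Obligate heterozygotes: III-1 is unaffected so carries V and received v from II-4 (vv), so III-1 is Vv; III-2 is unaffected so carries V and received v from II-4 (vv), so III-2 is Vv; III-3 is unaffected so carries V and received v from II-4 (vv), so III-3 is Vv.
Every other individual is either homozygous by phenotype or has at least one consistent homozygous assignment, so the count is 3.

3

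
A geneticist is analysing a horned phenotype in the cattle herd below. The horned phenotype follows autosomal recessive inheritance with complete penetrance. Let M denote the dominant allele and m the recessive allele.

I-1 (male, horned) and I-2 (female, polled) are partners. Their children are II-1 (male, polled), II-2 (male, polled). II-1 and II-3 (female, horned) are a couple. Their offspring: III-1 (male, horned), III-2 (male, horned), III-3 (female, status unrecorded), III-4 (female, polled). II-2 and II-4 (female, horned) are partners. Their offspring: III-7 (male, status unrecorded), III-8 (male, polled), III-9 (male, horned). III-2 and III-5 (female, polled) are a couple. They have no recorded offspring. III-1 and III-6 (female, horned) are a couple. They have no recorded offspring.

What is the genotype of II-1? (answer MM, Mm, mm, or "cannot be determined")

From phenotype alone, II-1 is MM or Mm.
II-1 is polled so carries M and received m from I-1 (mm), so II-1 is Mm.

Mm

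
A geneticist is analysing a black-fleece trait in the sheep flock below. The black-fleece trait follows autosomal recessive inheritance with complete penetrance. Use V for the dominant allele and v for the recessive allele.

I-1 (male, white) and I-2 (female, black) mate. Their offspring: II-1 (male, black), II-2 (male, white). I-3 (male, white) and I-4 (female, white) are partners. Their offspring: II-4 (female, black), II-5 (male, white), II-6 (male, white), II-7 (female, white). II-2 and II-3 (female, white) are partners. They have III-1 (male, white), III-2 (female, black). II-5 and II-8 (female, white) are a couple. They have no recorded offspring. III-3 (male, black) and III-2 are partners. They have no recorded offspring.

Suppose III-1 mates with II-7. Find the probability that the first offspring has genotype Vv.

4/9

II-2 is white so carries V and received v from I-2 (vv), so II-2 is Vv.
II-3 is white so carries V and passed v to III-2 (vv), so II-3 is Vv.
III-1 is a white offspring of II-2 (Vv) × II-3 (Vv), whose cross gives 1/4 VV : 1/2 Vv : 1/4 vv; conditioning on being white, III-1 is VV with probability 1/3, Vv with probability 2/3.
I-3 is white so carries V and passed v to II-4 (vv), so I-3 is Vv.
I-4 is white so carries V and passed v to II-4 (vv), so I-4 is Vv.
II-7 is a white offspring of I-3 (Vv) × I-4 (Vv), whose cross gives 1/4 VV : 1/2 Vv : 1/4 vv; conditioning on being white, II-7 is VV with probability 1/3, Vv with probability 2/3.
Summing over parental genotype combinations, P(offspring has genotype Vv) = 2/9·1/2 + 2/9·1/2 + 4/9·1/2 = 4/9.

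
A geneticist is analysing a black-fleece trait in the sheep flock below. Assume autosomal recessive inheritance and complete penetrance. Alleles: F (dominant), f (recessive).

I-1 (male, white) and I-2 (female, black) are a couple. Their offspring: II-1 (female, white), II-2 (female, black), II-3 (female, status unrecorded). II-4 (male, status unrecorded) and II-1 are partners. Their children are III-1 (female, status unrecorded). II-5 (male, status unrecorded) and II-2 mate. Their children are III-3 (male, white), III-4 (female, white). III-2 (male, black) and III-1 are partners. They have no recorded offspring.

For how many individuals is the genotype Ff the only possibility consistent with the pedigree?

Obligate heterozygotes: I-1 is white so carries F and passed f to II-2 (ff), so I-1 is Ff; II-1 is white so carries F and received f from I-2 (ff), so II-1 is Ff; III-3 is white so carries F and received f from II-2 (ff), so III-3 is Ff; III-4 is white so carries F and received f from II-2 (ff), so III-4 is Ff.
Every other individual is either homozygous by phenotype or has at least one consistent homozygous assignment, so the count is 4.

4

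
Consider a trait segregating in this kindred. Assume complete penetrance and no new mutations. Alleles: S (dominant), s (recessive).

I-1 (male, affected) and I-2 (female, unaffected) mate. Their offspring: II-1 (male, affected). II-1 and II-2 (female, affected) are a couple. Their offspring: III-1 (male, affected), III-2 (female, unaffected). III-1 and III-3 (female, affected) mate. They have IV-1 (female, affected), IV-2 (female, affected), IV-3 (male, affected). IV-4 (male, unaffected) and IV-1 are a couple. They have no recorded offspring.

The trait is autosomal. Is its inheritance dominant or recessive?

dominant

II-1 and II-2 are both affected yet have an unaffected child III-2. Under a recessive model two affected parents are homozygous and every child would be affected, so the trait cannot be recessive.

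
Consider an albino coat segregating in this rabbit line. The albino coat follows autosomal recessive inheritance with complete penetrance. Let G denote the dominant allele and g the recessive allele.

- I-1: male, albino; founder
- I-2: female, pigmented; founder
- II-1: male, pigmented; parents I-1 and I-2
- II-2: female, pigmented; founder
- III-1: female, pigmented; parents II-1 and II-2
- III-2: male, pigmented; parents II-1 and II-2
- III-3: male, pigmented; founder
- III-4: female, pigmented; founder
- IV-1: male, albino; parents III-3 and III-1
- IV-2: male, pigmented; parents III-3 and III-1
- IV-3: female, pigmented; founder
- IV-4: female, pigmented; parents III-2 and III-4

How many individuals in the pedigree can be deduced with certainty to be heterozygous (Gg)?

Obligate heterozygotes: II-1 is pigmented so carries G and received g from I-1 (gg), so II-1 is Gg; III-1 is pigmented so carries G and passed g to IV-1 (gg), so III-1 is Gg; III-3 is pigmented so carries G and passed g to IV-1 (gg), so III-3 is Gg.
Every other individual is either homozygous by phenotype or has at least one consistent homozygous assignment, so the count is 3.

3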